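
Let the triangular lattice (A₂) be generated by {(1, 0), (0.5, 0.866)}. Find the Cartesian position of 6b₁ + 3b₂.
(7.5, 2.598)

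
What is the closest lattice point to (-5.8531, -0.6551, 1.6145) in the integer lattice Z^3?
(-6, -1, 2)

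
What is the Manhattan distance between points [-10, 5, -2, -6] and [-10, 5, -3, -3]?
4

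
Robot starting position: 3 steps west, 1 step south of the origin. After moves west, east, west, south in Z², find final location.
(-4, -2)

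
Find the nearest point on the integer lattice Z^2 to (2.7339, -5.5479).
(3, -6)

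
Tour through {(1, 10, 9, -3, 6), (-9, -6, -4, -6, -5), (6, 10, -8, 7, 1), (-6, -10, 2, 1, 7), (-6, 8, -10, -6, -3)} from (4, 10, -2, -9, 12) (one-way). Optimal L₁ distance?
153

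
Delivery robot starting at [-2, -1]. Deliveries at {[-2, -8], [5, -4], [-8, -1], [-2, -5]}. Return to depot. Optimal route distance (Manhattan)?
40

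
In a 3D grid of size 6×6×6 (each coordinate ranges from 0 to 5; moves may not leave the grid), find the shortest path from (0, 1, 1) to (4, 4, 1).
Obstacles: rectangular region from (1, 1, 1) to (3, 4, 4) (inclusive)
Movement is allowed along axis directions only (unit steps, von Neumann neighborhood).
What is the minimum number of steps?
9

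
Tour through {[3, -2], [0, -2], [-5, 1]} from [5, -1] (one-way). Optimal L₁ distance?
14
(one optimal route: (5, -1) → (3, -2) → (0, -2) → (-5, 1))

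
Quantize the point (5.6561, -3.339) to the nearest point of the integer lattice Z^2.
(6, -3)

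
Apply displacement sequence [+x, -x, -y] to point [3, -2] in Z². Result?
(3, -3)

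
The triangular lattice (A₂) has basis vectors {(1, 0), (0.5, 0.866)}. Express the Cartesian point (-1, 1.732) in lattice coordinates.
-2b₁ + 2b₂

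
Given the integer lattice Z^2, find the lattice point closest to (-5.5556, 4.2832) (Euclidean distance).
(-6, 4)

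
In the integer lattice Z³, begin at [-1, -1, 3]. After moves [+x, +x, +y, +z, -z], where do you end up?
(1, 0, 3)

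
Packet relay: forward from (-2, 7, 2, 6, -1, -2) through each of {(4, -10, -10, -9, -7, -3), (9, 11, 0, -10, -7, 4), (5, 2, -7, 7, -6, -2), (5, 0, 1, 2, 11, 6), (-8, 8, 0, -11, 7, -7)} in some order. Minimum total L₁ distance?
203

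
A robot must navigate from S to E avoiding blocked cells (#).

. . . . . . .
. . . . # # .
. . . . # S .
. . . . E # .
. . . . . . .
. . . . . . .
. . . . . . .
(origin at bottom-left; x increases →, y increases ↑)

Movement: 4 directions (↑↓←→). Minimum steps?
6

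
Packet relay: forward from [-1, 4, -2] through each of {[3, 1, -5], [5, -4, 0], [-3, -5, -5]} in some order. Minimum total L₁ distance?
36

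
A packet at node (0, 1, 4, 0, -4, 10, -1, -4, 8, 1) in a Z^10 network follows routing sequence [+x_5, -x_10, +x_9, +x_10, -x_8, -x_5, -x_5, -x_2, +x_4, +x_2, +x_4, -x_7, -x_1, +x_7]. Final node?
(-1, 1, 4, 2, -5, 10, -1, -5, 9, 1)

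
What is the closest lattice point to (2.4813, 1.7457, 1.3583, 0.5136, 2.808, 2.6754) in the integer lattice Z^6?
(2, 2, 1, 1, 3, 3)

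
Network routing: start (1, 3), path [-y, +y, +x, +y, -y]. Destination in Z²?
(2, 3)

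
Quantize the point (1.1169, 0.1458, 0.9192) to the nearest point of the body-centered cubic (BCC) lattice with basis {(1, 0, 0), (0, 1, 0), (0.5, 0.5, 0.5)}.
(1, 0, 1)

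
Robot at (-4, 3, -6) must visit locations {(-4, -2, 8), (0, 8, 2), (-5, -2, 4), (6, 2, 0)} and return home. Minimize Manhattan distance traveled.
72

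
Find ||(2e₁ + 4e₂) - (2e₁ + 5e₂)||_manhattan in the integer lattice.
1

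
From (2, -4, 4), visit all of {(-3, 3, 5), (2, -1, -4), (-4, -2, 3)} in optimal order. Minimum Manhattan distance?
33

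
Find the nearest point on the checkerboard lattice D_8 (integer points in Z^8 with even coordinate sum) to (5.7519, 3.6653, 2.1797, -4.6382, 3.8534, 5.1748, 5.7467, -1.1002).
(6, 4, 2, -4, 4, 5, 6, -1)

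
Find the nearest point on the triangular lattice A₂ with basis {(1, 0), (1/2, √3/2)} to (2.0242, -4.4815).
(2.5, -4.33)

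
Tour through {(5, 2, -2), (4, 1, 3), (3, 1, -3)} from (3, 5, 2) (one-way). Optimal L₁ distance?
17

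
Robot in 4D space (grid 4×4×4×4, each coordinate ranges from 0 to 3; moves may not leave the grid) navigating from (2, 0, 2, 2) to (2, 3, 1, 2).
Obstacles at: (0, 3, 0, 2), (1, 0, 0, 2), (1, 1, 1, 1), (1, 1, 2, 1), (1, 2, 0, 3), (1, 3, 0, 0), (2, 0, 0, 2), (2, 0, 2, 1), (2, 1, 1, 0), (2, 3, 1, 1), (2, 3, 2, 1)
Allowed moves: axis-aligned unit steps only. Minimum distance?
4
(one shortest path: (2, 0, 2, 2) → (2, 1, 2, 2) → (2, 2, 2, 2) → (2, 3, 2, 2) → (2, 3, 1, 2))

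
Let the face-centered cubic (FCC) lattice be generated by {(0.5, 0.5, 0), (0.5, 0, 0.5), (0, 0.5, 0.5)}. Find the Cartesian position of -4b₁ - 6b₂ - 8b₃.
(-5, -6, -7)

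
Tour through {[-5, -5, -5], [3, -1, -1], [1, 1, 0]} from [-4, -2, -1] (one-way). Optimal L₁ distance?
29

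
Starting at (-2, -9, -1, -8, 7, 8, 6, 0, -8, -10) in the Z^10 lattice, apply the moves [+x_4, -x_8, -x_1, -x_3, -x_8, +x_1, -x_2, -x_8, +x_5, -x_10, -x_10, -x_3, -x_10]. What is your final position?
(-2, -10, -3, -7, 8, 8, 6, -3, -8, -13)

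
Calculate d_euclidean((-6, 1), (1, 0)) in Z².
7.07107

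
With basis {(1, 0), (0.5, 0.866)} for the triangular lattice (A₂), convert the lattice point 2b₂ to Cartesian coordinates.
(1, 1.732)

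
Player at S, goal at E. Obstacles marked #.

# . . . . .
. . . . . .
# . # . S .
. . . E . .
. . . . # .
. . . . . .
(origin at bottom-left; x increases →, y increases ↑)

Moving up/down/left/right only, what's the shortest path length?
2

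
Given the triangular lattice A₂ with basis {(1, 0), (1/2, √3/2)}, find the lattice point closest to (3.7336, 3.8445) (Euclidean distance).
(4, 3.464)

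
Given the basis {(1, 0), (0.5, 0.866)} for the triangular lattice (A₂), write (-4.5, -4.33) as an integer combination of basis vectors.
-2b₁ - 5b₂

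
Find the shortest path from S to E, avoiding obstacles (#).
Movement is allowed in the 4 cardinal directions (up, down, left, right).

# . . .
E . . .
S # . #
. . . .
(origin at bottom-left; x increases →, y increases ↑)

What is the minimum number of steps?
1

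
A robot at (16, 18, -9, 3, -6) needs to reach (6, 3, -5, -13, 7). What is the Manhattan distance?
58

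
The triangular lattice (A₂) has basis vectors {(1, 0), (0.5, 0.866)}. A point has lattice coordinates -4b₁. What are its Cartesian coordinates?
(-4, 0)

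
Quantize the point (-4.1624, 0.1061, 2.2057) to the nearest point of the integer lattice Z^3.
(-4, 0, 2)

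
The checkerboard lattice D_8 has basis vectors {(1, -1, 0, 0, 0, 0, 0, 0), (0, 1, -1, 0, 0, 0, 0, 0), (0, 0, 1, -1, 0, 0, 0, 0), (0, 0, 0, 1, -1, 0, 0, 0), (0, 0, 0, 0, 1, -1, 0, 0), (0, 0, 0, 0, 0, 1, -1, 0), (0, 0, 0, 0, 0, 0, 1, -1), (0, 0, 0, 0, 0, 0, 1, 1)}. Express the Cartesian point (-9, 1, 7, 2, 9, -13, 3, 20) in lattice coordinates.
-9b₁ - 8b₂ - b₃ + b₄ + 10b₅ - 3b₆ - 10b₇ + 10b₈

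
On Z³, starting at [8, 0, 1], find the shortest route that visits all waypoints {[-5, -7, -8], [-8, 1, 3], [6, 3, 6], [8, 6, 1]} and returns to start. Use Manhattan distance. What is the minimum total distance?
86
(one optimal route: (8, 0, 1) → (-5, -7, -8) → (-8, 1, 3) → (6, 3, 6) → (8, 6, 1) → (8, 0, 1))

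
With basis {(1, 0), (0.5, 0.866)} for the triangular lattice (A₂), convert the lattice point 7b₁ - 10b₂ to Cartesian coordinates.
(2, -8.66)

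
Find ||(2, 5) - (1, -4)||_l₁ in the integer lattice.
10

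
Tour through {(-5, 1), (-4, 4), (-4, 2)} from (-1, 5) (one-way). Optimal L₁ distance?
8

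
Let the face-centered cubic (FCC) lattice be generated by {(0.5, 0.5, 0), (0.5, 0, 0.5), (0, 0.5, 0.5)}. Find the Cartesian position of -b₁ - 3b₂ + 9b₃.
(-2, 4, 3)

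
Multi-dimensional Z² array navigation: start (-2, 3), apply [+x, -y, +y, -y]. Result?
(-1, 2)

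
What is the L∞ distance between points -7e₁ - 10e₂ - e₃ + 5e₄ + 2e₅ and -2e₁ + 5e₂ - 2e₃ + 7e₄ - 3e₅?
15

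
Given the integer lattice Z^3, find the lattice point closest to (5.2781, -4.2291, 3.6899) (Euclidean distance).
(5, -4, 4)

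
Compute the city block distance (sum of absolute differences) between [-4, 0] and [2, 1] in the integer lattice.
7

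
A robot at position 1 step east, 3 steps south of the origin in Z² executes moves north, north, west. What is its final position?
(0, -1)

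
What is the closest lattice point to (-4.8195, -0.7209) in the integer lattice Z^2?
(-5, -1)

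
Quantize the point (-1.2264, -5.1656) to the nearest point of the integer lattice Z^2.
(-1, -5)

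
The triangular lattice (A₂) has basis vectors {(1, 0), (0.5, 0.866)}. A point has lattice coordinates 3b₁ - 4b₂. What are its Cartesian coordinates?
(1, -3.464)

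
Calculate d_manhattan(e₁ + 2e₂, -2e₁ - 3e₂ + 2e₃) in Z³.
10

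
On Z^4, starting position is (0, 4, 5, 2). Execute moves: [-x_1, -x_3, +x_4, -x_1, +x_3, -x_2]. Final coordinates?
(-2, 3, 5, 3)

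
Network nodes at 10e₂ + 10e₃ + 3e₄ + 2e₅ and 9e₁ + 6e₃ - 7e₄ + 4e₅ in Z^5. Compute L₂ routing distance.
17.3494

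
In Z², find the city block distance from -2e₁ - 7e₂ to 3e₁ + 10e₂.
22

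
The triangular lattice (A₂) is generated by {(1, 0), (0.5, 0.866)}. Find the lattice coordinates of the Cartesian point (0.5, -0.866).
b₁ - b₂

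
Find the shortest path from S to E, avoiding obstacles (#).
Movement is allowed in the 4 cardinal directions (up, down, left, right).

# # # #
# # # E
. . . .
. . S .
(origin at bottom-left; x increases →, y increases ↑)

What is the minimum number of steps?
3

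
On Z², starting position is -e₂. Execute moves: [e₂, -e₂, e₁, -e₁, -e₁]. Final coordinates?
(-1, -1)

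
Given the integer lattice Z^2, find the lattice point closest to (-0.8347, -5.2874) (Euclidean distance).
(-1, -5)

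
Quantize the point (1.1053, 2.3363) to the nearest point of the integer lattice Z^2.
(1, 2)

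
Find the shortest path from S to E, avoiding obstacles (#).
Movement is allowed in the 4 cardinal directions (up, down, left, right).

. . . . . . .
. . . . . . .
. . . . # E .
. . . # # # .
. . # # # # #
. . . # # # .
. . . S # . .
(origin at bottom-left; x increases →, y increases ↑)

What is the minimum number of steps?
12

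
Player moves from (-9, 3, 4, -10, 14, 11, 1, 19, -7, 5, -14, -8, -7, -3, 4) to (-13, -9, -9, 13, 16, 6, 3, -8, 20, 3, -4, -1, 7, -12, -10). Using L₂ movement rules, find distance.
54.5436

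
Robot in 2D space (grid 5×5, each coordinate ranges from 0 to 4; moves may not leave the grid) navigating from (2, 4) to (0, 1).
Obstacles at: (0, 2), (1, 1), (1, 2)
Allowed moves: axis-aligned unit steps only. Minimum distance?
7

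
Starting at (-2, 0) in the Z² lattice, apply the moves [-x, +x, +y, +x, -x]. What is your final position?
(-2, 1)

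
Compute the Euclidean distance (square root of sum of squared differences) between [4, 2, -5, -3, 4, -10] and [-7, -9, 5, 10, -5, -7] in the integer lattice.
24.5153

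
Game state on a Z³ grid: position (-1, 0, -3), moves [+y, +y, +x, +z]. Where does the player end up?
(0, 2, -2)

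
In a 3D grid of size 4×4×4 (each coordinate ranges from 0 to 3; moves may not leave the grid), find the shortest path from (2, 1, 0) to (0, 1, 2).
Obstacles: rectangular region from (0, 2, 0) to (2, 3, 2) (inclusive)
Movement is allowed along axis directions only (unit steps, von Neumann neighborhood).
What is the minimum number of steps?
4
(one shortest path: (2, 1, 0) → (1, 1, 0) → (0, 1, 0) → (0, 1, 1) → (0, 1, 2))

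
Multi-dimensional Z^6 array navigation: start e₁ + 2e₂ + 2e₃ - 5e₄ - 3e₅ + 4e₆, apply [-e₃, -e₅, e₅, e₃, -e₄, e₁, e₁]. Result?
(3, 2, 2, -6, -3, 4)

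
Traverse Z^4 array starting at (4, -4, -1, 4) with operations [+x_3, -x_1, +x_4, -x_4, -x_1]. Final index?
(2, -4, 0, 4)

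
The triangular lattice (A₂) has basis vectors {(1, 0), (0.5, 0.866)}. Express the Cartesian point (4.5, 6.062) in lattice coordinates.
b₁ + 7b₂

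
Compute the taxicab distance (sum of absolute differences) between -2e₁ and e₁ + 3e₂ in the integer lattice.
6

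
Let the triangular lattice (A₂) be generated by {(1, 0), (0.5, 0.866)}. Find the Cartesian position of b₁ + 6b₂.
(4, 5.196)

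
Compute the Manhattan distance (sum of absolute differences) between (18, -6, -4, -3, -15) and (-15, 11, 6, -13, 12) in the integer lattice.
97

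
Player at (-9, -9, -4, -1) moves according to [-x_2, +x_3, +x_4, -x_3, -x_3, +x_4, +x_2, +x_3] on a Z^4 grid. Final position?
(-9, -9, -4, 1)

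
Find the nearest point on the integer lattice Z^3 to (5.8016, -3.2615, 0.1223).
(6, -3, 0)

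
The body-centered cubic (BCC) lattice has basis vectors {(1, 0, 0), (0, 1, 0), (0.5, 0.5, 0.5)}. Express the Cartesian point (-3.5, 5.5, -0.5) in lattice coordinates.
-3b₁ + 6b₂ - b₃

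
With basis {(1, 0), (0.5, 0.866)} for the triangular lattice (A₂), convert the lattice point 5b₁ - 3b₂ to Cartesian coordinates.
(3.5, -2.598)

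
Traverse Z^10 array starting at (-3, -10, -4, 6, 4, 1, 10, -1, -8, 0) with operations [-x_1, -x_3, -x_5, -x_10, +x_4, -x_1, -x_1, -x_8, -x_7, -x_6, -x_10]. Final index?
(-6, -10, -5, 7, 3, 0, 9, -2, -8, -2)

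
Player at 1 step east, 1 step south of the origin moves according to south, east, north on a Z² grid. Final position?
(2, -1)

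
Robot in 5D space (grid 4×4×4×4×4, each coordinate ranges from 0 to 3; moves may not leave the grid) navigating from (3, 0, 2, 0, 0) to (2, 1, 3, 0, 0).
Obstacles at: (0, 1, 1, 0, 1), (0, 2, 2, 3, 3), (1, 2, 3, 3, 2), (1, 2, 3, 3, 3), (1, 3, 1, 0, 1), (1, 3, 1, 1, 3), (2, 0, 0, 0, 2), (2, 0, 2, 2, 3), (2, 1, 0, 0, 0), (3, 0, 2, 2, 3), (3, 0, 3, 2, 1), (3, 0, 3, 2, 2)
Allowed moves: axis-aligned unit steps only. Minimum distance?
3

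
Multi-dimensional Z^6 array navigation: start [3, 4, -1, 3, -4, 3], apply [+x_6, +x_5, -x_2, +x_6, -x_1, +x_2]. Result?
(2, 4, -1, 3, -3, 5)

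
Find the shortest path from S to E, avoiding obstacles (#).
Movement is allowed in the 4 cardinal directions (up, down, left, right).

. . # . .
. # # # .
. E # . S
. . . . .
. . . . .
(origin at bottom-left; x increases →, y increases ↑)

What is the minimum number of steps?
5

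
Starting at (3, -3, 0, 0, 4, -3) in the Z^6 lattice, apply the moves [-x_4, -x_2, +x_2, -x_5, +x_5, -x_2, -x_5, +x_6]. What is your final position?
(3, -4, 0, -1, 3, -2)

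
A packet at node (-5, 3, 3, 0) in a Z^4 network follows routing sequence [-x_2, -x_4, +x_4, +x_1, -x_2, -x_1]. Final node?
(-5, 1, 3, 0)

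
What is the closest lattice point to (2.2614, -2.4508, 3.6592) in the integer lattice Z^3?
(2, -2, 4)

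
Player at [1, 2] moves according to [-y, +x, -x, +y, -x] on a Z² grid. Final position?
(0, 2)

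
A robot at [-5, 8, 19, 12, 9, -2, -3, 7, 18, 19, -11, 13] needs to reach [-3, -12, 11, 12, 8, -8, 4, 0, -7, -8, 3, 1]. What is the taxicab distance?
129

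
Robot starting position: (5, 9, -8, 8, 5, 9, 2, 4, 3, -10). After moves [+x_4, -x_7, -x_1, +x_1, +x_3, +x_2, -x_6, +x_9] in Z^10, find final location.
(5, 10, -7, 9, 5, 8, 1, 4, 4, -10)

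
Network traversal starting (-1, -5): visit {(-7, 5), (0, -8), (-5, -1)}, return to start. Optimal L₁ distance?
40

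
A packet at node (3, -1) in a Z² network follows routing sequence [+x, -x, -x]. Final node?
(2, -1)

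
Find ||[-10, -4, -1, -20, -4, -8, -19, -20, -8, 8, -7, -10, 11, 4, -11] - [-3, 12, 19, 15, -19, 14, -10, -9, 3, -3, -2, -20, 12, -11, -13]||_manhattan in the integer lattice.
190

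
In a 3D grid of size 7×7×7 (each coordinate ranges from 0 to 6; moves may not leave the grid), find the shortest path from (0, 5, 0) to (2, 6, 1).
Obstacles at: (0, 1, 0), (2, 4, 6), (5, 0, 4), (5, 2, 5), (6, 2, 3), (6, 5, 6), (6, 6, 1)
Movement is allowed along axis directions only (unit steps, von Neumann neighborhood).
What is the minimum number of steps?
4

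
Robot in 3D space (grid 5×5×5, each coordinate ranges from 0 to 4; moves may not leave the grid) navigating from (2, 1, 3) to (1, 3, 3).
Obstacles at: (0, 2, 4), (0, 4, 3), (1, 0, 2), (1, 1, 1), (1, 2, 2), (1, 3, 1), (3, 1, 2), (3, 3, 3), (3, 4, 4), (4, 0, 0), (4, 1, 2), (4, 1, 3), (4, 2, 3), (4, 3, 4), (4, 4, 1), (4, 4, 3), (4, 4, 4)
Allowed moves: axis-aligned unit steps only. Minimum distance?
3
(one shortest path: (2, 1, 3) → (1, 1, 3) → (1, 2, 3) → (1, 3, 3))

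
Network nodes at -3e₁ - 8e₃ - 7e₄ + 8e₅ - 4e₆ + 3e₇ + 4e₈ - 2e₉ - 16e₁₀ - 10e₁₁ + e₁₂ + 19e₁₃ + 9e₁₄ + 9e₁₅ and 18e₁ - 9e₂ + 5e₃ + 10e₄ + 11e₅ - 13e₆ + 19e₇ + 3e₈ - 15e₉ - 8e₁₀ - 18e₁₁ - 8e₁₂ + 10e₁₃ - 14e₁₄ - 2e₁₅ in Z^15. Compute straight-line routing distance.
49.3559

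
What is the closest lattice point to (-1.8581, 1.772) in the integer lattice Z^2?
(-2, 2)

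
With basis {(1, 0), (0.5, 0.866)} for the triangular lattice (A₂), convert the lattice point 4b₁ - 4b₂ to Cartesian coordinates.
(2, -3.464)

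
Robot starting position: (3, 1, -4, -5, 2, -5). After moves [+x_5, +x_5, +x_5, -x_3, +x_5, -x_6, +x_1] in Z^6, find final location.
(4, 1, -5, -5, 6, -6)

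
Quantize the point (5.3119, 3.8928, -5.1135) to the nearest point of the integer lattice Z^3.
(5, 4, -5)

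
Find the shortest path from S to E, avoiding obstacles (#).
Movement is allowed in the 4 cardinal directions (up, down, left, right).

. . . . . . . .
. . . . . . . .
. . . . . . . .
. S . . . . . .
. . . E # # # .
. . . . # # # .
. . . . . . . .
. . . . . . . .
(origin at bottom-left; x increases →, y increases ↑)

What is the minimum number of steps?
3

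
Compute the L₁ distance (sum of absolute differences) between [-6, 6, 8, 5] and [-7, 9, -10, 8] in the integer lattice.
25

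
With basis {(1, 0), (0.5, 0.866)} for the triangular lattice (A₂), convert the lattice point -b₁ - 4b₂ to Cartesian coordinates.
(-3, -3.464)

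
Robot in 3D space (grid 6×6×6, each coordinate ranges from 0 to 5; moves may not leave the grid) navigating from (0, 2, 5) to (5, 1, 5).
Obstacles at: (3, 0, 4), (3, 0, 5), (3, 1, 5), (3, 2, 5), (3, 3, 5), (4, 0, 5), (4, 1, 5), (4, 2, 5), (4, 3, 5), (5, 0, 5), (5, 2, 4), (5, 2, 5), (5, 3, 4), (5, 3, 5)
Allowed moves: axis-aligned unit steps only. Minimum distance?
8
(one shortest path: (0, 2, 5) → (1, 2, 5) → (2, 2, 5) → (2, 1, 5) → (2, 1, 4) → (3, 1, 4) → (4, 1, 4) → (5, 1, 4) → (5, 1, 5))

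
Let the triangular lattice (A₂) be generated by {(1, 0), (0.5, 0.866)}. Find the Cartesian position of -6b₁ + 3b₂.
(-4.5, 2.598)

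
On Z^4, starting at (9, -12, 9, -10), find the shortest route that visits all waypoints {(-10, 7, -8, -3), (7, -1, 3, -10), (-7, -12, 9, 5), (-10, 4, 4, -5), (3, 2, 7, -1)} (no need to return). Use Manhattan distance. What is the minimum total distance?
122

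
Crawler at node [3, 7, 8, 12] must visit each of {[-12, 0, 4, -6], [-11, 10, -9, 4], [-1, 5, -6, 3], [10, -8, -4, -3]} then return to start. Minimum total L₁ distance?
172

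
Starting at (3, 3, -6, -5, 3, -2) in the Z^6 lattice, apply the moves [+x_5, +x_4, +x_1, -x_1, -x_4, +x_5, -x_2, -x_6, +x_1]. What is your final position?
(4, 2, -6, -5, 5, -3)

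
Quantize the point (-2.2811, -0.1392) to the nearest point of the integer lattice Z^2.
(-2, 0)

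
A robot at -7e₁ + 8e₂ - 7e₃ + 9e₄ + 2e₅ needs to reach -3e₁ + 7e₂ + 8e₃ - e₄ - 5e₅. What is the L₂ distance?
19.7737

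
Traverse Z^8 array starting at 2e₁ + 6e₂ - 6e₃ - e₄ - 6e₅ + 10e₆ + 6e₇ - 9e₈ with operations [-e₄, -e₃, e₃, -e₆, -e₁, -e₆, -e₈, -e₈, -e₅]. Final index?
(1, 6, -6, -2, -7, 8, 6, -11)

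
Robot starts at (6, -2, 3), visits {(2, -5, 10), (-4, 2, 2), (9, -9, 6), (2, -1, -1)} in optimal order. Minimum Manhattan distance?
55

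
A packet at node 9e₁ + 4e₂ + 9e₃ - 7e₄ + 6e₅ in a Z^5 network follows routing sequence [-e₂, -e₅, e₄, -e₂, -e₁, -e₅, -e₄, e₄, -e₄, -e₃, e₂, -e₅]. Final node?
(8, 3, 8, -7, 3)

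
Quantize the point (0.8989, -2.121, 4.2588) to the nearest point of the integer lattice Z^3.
(1, -2, 4)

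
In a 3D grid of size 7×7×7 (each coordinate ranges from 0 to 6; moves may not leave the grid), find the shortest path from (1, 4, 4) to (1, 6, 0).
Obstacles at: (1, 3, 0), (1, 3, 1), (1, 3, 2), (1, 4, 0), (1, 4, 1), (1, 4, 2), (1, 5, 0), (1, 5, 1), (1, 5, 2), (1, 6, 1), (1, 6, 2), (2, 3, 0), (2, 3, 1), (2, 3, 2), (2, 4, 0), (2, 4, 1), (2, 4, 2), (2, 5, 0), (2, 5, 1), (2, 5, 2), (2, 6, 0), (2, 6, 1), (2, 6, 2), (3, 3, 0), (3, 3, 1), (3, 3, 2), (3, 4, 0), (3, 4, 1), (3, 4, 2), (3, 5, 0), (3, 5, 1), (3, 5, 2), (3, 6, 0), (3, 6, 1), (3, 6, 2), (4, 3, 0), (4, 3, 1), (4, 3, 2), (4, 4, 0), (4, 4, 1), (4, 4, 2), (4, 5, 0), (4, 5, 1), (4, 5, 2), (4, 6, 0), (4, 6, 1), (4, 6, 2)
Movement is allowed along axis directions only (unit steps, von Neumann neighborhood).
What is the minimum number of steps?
8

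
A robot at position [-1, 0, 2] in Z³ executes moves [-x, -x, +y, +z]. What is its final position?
(-3, 1, 3)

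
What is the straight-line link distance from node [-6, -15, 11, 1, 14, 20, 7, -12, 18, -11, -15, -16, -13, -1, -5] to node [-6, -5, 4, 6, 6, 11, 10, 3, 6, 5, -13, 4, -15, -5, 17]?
43.1393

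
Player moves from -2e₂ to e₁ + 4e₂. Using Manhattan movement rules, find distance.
7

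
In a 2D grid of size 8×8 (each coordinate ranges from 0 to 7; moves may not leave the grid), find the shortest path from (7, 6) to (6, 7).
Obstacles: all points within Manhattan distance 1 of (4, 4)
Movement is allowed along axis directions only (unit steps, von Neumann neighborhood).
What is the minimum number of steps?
2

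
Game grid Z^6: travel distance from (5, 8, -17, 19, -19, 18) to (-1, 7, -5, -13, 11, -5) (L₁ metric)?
104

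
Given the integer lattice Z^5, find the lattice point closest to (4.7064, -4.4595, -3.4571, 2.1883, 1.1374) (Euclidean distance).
(5, -4, -3, 2, 1)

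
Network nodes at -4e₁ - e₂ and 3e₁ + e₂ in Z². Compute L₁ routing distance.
9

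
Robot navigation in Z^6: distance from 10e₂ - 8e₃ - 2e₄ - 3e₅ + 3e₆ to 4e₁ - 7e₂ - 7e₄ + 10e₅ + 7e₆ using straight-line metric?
24.0624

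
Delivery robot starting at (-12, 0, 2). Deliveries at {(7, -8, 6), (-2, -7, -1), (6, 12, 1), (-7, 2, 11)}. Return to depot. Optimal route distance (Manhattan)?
112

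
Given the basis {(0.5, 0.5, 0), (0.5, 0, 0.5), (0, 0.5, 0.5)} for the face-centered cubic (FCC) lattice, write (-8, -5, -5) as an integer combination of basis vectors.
-8b₁ - 8b₂ - 2b₃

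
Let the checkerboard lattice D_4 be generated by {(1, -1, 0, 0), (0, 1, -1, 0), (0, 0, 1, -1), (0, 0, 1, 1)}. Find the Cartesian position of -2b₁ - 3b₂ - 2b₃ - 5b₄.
(-2, -1, -4, -3)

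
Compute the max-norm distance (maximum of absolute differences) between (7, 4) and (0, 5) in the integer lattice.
7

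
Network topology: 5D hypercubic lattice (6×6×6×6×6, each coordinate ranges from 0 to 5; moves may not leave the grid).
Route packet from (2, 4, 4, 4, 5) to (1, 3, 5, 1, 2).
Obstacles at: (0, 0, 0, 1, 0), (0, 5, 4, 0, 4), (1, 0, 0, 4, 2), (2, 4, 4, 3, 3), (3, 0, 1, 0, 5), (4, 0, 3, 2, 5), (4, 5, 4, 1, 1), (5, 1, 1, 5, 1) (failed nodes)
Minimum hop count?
9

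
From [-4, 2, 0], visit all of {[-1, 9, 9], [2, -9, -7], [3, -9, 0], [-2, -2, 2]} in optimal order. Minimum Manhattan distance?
60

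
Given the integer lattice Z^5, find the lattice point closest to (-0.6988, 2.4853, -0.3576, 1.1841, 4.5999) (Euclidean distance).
(-1, 2, 0, 1, 5)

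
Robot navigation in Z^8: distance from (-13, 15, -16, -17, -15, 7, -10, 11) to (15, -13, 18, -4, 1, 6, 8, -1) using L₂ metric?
60.1498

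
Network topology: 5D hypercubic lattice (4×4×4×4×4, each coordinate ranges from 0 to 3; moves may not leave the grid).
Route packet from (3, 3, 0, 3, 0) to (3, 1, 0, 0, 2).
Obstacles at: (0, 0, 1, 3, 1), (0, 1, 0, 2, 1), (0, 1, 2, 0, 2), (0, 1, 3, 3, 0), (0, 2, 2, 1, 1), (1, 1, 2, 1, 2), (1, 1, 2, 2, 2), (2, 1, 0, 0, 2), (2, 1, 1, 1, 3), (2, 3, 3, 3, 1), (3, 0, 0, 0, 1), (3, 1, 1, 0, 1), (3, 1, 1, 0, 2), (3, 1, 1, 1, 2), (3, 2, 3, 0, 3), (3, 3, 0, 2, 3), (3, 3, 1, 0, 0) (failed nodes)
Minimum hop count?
7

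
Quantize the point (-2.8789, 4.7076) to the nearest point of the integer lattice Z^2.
(-3, 5)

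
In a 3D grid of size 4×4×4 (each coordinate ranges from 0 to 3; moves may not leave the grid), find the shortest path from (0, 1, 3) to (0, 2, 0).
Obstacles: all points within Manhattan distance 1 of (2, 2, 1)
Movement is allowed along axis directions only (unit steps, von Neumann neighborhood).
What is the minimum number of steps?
4
(one shortest path: (0, 1, 3) → (0, 2, 3) → (0, 2, 2) → (0, 2, 1) → (0, 2, 0))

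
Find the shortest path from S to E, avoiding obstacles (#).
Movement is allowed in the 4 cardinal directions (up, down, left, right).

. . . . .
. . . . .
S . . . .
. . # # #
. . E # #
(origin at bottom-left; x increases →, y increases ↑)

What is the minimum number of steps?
4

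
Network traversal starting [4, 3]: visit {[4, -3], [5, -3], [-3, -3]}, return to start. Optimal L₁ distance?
28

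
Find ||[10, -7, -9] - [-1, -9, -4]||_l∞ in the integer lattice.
11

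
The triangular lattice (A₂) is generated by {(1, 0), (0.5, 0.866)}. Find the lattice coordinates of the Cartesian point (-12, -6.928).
-8b₁ - 8b₂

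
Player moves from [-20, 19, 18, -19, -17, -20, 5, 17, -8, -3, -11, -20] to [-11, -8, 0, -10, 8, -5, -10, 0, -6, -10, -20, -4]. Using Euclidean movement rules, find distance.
54.4885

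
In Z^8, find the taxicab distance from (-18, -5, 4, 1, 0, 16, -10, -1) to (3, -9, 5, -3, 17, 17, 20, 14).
93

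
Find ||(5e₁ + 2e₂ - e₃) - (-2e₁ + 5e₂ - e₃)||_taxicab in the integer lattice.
10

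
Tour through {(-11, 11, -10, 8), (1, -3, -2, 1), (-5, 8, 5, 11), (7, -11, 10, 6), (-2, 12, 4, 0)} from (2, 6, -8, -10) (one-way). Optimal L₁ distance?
140
(one optimal route: (2, 6, -8, -10) → (-11, 11, -10, 8) → (-5, 8, 5, 11) → (-2, 12, 4, 0) → (1, -3, -2, 1) → (7, -11, 10, 6))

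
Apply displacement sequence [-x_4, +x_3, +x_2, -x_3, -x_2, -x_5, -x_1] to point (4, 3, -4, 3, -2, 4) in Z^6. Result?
(3, 3, -4, 2, -3, 4)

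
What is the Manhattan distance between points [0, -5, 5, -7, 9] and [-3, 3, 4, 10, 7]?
31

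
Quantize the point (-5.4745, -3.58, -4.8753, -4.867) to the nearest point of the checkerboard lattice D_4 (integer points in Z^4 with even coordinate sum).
(-6, -4, -5, -5)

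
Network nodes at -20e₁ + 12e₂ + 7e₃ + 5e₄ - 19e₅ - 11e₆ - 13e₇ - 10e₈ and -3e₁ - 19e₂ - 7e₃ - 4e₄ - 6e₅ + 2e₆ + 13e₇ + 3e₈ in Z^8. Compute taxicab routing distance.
136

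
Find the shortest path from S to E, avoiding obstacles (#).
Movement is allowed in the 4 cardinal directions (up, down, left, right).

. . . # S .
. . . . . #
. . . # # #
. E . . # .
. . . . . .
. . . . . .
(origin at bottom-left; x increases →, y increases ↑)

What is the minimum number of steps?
6
(one shortest path: (4, 5) → (4, 4) → (3, 4) → (2, 4) → (1, 4) → (1, 3) → (1, 2))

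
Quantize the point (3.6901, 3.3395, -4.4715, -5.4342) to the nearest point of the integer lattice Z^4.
(4, 3, -4, -5)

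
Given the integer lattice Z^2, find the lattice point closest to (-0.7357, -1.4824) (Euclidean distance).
(-1, -1)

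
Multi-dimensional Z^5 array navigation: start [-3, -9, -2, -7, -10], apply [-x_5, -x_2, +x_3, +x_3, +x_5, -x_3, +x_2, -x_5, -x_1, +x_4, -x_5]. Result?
(-4, -9, -1, -6, -12)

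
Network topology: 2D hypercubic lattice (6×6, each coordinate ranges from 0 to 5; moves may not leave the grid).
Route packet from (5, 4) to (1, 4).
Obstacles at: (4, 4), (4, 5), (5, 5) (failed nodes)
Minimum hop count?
6
(one shortest path: (5, 4) → (5, 3) → (4, 3) → (3, 3) → (2, 3) → (1, 3) → (1, 4))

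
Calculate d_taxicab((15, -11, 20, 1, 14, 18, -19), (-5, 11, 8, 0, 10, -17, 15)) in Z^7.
128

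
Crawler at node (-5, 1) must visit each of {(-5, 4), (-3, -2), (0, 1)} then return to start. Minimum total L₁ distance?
22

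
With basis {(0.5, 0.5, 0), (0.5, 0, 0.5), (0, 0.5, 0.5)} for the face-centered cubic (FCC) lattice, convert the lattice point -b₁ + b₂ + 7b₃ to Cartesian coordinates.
(0, 3, 4)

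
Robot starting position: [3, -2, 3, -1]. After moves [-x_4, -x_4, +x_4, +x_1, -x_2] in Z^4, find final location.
(4, -3, 3, -2)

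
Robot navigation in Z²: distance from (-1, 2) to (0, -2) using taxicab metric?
5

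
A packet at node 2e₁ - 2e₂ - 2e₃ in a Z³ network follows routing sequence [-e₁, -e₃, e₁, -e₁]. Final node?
(1, -2, -3)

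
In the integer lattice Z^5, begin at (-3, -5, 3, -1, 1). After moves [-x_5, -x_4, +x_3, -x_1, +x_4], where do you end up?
(-4, -5, 4, -1, 0)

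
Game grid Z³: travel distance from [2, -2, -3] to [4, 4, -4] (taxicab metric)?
9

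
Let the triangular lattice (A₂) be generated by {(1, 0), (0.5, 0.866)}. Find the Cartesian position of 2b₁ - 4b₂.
(0, -3.464)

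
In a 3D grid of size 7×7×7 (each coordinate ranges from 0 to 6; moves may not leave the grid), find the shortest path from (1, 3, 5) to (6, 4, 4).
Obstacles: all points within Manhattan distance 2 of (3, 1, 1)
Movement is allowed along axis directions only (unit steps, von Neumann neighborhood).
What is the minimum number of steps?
7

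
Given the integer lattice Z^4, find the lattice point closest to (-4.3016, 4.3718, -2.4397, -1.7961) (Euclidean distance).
(-4, 4, -2, -2)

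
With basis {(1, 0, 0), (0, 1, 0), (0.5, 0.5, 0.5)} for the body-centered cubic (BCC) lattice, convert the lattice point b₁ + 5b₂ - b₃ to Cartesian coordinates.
(0.5, 4.5, -0.5)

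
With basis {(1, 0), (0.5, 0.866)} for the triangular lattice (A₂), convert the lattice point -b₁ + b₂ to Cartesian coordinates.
(-0.5, 0.866)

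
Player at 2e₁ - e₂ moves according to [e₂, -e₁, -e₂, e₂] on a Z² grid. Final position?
(1, 0)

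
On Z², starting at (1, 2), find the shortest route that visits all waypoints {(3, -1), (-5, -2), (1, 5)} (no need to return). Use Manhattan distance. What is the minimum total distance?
20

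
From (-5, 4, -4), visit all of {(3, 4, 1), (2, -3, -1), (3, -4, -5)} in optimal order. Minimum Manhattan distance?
29
(one optimal route: (-5, 4, -4) → (3, 4, 1) → (2, -3, -1) → (3, -4, -5))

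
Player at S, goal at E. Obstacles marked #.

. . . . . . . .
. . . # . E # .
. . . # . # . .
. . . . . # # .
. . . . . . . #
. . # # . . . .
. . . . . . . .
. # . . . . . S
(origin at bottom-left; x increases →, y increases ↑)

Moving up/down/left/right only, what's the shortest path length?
10
(one shortest path: (7, 0) → (6, 0) → (5, 0) → (4, 0) → (4, 1) → (4, 2) → (4, 3) → (4, 4) → (4, 5) → (4, 6) → (5, 6))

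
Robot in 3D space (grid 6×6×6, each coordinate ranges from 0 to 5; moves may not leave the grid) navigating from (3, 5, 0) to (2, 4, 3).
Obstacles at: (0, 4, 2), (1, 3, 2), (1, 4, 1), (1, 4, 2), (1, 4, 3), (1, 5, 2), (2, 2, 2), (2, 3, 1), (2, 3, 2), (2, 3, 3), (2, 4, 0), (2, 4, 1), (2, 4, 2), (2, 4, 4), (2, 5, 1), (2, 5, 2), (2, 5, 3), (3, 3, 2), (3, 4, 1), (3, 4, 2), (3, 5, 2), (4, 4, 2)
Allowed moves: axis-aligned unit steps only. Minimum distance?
7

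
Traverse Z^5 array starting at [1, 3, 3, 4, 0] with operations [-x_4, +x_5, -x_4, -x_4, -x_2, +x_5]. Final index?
(1, 2, 3, 1, 2)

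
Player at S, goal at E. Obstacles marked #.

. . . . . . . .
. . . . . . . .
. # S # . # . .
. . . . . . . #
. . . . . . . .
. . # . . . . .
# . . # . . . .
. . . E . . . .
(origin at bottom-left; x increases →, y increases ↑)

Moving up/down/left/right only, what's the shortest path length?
8
(one shortest path: (2, 5) → (2, 4) → (1, 4) → (1, 3) → (1, 2) → (1, 1) → (2, 1) → (2, 0) → (3, 0))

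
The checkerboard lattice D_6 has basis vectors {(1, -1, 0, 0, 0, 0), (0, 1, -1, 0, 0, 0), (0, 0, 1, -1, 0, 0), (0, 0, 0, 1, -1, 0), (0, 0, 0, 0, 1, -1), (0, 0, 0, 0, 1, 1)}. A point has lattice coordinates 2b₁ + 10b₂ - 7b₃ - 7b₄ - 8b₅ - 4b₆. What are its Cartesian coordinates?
(2, 8, -17, 0, -5, 4)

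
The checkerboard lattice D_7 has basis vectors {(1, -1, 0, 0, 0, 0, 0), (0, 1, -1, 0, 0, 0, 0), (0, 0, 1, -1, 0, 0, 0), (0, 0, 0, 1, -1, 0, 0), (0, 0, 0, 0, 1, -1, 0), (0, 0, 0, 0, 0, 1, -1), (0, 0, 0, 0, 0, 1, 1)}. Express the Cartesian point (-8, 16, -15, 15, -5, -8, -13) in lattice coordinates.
-8b₁ + 8b₂ - 7b₃ + 8b₄ + 3b₅ + 4b₆ - 9b₇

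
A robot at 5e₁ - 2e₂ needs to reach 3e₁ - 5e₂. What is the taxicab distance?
5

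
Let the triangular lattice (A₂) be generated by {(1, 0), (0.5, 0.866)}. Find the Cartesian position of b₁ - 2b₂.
(0, -1.732)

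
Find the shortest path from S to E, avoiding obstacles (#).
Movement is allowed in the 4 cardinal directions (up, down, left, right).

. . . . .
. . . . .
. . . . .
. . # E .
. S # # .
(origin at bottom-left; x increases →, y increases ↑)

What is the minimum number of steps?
5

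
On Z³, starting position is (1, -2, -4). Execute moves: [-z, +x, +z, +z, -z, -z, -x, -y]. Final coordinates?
(1, -3, -5)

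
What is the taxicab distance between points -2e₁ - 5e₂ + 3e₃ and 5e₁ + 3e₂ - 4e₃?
22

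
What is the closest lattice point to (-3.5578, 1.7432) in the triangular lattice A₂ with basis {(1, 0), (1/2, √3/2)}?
(-4, 1.732)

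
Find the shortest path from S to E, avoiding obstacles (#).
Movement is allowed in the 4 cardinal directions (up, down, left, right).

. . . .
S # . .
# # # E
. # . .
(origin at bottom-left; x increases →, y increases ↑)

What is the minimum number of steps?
6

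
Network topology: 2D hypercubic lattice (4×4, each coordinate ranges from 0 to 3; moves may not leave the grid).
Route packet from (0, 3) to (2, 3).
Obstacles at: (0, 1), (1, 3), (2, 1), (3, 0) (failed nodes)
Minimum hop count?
4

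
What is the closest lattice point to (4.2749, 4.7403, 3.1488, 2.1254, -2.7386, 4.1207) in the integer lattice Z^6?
(4, 5, 3, 2, -3, 4)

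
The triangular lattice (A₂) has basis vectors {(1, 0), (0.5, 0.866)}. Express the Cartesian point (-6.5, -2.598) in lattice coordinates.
-5b₁ - 3b₂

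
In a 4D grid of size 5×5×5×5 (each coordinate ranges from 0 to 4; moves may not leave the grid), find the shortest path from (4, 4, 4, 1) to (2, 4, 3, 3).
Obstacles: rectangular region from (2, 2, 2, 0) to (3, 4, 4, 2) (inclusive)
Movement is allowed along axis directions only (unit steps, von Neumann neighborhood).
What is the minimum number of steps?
5
(one shortest path: (4, 4, 4, 1) → (4, 4, 3, 1) → (4, 4, 3, 2) → (4, 4, 3, 3) → (3, 4, 3, 3) → (2, 4, 3, 3))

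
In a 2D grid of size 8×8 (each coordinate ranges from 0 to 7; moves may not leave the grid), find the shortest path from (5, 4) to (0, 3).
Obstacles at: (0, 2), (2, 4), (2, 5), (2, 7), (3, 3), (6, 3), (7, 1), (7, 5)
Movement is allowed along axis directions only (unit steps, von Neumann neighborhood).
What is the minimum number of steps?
8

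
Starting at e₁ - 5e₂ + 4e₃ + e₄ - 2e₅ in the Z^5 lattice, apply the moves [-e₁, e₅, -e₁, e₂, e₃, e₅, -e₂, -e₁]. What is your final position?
(-2, -5, 5, 1, 0)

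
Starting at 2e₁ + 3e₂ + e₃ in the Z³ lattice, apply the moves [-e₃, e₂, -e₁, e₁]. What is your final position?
(2, 4, 0)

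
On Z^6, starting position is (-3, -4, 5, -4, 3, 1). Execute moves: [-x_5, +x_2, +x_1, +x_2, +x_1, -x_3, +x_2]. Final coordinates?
(-1, -1, 4, -4, 2, 1)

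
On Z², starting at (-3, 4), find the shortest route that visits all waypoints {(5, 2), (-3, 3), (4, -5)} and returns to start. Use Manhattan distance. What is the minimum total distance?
34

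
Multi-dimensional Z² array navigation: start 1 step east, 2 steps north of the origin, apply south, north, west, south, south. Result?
(0, 0)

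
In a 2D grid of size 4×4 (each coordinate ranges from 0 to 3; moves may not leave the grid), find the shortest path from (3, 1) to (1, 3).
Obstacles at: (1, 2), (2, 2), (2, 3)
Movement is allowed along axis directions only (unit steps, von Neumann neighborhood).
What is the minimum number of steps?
6
(one shortest path: (3, 1) → (2, 1) → (1, 1) → (0, 1) → (0, 2) → (0, 3) → (1, 3))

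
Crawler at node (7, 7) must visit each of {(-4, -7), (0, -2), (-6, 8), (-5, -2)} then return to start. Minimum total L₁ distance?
56
(one optimal route: (7, 7) → (0, -2) → (-4, -7) → (-5, -2) → (-6, 8) → (7, 7))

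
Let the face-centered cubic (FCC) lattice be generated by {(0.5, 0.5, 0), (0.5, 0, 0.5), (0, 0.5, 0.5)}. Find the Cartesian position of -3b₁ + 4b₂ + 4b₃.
(0.5, 0.5, 4)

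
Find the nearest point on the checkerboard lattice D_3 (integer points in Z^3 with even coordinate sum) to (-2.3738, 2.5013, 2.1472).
(-2, 2, 2)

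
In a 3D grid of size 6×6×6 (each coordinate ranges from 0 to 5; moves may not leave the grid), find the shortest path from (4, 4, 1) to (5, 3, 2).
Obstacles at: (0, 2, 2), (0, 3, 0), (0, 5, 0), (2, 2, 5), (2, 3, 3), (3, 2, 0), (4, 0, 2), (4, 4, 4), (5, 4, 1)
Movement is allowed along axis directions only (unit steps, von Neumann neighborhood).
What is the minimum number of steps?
3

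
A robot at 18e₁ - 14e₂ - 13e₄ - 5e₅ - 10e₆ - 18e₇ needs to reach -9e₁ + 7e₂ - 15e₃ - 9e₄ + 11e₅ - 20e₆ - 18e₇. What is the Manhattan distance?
93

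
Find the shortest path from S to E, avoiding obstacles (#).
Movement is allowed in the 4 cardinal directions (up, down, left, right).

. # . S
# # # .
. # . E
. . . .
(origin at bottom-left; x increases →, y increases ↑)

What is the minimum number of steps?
2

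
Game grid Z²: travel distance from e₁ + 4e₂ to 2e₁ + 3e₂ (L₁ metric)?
2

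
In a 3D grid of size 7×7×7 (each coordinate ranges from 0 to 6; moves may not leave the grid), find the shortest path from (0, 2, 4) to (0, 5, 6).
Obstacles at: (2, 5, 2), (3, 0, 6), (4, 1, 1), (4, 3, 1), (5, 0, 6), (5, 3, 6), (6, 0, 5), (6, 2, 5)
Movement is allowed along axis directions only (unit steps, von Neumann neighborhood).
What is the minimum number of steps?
5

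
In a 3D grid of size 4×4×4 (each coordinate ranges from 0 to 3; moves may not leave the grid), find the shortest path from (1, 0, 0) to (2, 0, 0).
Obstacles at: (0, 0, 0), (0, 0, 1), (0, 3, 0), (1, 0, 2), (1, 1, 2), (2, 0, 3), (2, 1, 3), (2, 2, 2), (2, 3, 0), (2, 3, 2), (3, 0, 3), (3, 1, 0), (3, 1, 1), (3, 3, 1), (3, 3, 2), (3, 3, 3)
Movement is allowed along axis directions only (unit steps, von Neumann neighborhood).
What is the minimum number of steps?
1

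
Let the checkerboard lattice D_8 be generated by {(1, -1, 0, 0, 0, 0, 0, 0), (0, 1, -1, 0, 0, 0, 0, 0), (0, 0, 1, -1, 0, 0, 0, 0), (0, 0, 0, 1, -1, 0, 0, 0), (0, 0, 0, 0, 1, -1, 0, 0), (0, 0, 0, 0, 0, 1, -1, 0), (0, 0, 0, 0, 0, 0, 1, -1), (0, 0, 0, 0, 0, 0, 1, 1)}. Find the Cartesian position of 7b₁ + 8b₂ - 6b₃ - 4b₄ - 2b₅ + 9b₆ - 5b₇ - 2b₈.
(7, 1, -14, 2, 2, 11, -16, 3)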